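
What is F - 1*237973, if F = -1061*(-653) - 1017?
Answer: 453843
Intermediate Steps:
F = 691816 (F = 692833 - 1017 = 691816)
F - 1*237973 = 691816 - 1*237973 = 691816 - 237973 = 453843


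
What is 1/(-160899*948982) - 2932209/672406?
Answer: -15989990692510906/3666780124326861 ≈ -4.3608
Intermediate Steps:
1/(-160899*948982) - 2932209/672406 = -1/160899*1/948982 - 2932209*1/672406 = -1/152690254818 - 418887/96058 = -15989990692510906/3666780124326861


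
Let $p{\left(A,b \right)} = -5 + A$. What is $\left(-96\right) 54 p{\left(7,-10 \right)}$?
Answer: $-10368$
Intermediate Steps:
$\left(-96\right) 54 p{\left(7,-10 \right)} = \left(-96\right) 54 \left(-5 + 7\right) = \left(-5184\right) 2 = -10368$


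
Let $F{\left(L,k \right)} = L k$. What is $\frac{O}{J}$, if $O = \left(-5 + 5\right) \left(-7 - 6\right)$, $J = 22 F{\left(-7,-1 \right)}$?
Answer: $0$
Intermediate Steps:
$J = 154$ ($J = 22 \left(\left(-7\right) \left(-1\right)\right) = 22 \cdot 7 = 154$)
$O = 0$ ($O = 0 \left(-13\right) = 0$)
$\frac{O}{J} = \frac{1}{154} \cdot 0 = 0$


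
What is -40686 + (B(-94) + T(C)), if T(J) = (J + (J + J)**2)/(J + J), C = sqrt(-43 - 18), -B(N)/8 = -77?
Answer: -80139/2 + 2*I*sqrt(61) ≈ -40070.0 + 15.62*I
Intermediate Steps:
B(N) = 616 (B(N) = -8*(-77) = 616)
C = I*sqrt(61) (C = sqrt(-61) = I*sqrt(61) ≈ 7.8102*I)
T(J) = (J + 4*J**2)/(2*J) (T(J) = (J + (2*J)**2)/((2*J)) = (J + 4*J**2)*(1/(2*J)) = (J + 4*J**2)/(2*J))
-40686 + (B(-94) + T(C)) = -40686 + (616 + (1/2 + 2*(I*sqrt(61)))) = -40686 + (616 + (1/2 + 2*I*sqrt(61))) = -40686 + (1233/2 + 2*I*sqrt(61)) = -80139/2 + 2*I*sqrt(61)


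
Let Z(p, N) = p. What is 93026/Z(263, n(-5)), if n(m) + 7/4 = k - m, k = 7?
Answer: 93026/263 ≈ 353.71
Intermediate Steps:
n(m) = 21/4 - m (n(m) = -7/4 + (7 - m) = 21/4 - m)
93026/Z(263, n(-5)) = 93026/263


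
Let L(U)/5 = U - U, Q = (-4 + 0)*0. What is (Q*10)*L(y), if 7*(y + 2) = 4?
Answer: 0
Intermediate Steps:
y = -10/7 (y = -2 + (1/7)*4 = -2 + 4/7 = -10/7 ≈ -1.4286)
Q = 0 (Q = -4*0 = 0)
L(U) = 0 (L(U) = 5*(U - U) = 5*0 = 0)
(Q*10)*L(y) = (0*10)*0 = 0*0 = 0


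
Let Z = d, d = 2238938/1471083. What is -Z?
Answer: -2238938/1471083 ≈ -1.5220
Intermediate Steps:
d = 2238938/1471083 (d = 2238938*(1/1471083) = 2238938/1471083 ≈ 1.5220)
Z = 2238938/1471083 ≈ 1.5220
-Z = -1*2238938/1471083 = -2238938/1471083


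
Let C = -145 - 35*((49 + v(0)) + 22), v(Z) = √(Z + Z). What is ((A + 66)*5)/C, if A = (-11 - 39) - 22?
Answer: 3/263 ≈ 0.011407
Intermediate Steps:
v(Z) = √2*√Z (v(Z) = √(2*Z) = √2*√Z)
A = -72 (A = -50 - 22 = -72)
C = -2630 (C = -145 - 35*((49 + √2*√0) + 22) = -145 - 35*((49 + √2*0) + 22) = -145 - 35*((49 + 0) + 22) = -145 - 35*(49 + 22) = -145 - 35*71 = -145 - 2485 = -2630)
((A + 66)*5)/C = ((-72 + 66)*5)/(-2630) = -6*5*(-1/2630) = -30*(-1/2630) = 3/263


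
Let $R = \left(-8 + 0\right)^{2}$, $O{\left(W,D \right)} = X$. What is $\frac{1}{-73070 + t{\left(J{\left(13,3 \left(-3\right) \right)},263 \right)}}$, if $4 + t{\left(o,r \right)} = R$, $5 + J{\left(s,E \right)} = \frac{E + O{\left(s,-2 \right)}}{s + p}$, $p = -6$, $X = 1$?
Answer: $- \frac{1}{73010} \approx -1.3697 \cdot 10^{-5}$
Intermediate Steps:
$O{\left(W,D \right)} = 1$
$R = 64$ ($R = \left(-8\right)^{2} = 64$)
$J{\left(s,E \right)} = -5 + \frac{1 + E}{-6 + s}$ ($J{\left(s,E \right)} = -5 + \frac{E + 1}{s - 6} = -5 + \frac{1 + E}{-6 + s}$)
$t{\left(o,r \right)} = 60$ ($t{\left(o,r \right)} = -4 + 64 = 60$)
$\frac{1}{-73070 + t{\left(J{\left(13,3 \left(-3\right) \right)},263 \right)}} = \frac{1}{-73070 + 60} = \frac{1}{-73010} = - \frac{1}{73010}$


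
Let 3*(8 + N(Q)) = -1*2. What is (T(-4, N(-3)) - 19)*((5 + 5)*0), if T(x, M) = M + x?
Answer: 0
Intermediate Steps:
N(Q) = -26/3 (N(Q) = -8 + (-1*2)/3 = -8 + (1/3)*(-2) = -8 - 2/3 = -26/3)
(T(-4, N(-3)) - 19)*((5 + 5)*0) = ((-26/3 - 4) - 19)*((5 + 5)*0) = (-38/3 - 19)*(10*0) = -95/3*0 = 0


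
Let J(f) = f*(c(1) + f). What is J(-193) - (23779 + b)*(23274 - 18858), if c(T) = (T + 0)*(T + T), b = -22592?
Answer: -5204929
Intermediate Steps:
c(T) = 2*T² (c(T) = T*(2*T) = 2*T²)
J(f) = f*(2 + f) (J(f) = f*(2*1² + f) = f*(2*1 + f) = f*(2 + f))
J(-193) - (23779 + b)*(23274 - 18858) = -193*(2 - 193) - (23779 - 22592)*(23274 - 18858) = -193*(-191) - 1187*4416 = 36863 - 1*5241792 = 36863 - 5241792 = -5204929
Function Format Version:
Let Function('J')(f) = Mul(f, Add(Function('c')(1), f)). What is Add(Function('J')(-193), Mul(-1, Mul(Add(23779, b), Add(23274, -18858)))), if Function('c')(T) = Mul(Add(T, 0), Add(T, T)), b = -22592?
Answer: -5204929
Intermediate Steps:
Function('c')(T) = Mul(2, Pow(T, 2)) (Function('c')(T) = Mul(T, Mul(2, T)) = Mul(2, Pow(T, 2)))
Function('J')(f) = Mul(f, Add(2, f)) (Function('J')(f) = Mul(f, Add(Mul(2, Pow(1, 2)), f)) = Mul(f, Add(Mul(2, 1), f)) = Mul(f, Add(2, f)))
Add(Function('J')(-193), Mul(-1, Mul(Add(23779, b), Add(23274, -18858)))) = Add(Mul(-193, Add(2, -193)), Mul(-1, Mul(Add(23779, -22592), Add(23274, -18858)))) = Add(Mul(-193, -191), Mul(-1, Mul(1187, 4416))) = Add(36863, Mul(-1, 5241792)) = Add(36863, -5241792) = -5204929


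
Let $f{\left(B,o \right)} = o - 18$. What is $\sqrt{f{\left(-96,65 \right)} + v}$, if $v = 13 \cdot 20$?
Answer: $\sqrt{307} \approx 17.521$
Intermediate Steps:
$v = 260$
$f{\left(B,o \right)} = -18 + o$
$\sqrt{f{\left(-96,65 \right)} + v} = \sqrt{\left(-18 + 65\right) + 260} = \sqrt{47 + 260} = \sqrt{307}$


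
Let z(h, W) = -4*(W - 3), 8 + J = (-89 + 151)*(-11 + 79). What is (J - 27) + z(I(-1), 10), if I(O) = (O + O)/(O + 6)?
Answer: 4153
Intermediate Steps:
I(O) = 2*O/(6 + O) (I(O) = (2*O)/(6 + O) = 2*O/(6 + O))
J = 4208 (J = -8 + (-89 + 151)*(-11 + 79) = -8 + 62*68 = -8 + 4216 = 4208)
z(h, W) = 12 - 4*W (z(h, W) = -4*(-3 + W) = 12 - 4*W)
(J - 27) + z(I(-1), 10) = (4208 - 27) + (12 - 4*10) = 4181 + (12 - 40) = 4181 - 28 = 4153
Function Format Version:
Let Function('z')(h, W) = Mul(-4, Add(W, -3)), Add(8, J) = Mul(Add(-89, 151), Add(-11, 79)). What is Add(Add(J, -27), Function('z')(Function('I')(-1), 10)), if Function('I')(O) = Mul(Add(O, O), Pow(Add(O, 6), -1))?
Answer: 4153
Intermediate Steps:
Function('I')(O) = Mul(2, O, Pow(Add(6, O), -1)) (Function('I')(O) = Mul(Mul(2, O), Pow(Add(6, O), -1)) = Mul(2, O, Pow(Add(6, O), -1)))
J = 4208 (J = Add(-8, Mul(Add(-89, 151), Add(-11, 79))) = Add(-8, Mul(62, 68)) = Add(-8, 4216) = 4208)
Function('z')(h, W) = Add(12, Mul(-4, W)) (Function('z')(h, W) = Mul(-4, Add(-3, W)) = Add(12, Mul(-4, W)))
Add(Add(J, -27), Function('z')(Function('I')(-1), 10)) = Add(Add(4208, -27), Add(12, Mul(-4, 10))) = Add(4181, Add(12, -40)) = Add(4181, -28) = 4153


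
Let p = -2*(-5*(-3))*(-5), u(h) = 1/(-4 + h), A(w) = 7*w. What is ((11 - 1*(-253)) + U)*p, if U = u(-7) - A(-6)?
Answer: 504750/11 ≈ 45886.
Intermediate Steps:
U = 461/11 (U = 1/(-4 - 7) - 7*(-6) = 1/(-11) - 1*(-42) = -1/11 + 42 = 461/11 ≈ 41.909)
p = 150 (p = -30*(-5) = -2*(-75) = 150)
((11 - 1*(-253)) + U)*p = ((11 - 1*(-253)) + 461/11)*150 = ((11 + 253) + 461/11)*150 = (264 + 461/11)*150 = (3365/11)*150 = 504750/11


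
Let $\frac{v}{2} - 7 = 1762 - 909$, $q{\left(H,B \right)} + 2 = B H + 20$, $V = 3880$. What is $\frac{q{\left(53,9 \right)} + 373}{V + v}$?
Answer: $\frac{31}{200} \approx 0.155$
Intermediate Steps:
$q{\left(H,B \right)} = 18 + B H$ ($q{\left(H,B \right)} = -2 + \left(B H + 20\right) = -2 + \left(20 + B H\right) = 18 + B H$)
$v = 1720$ ($v = 14 + 2 \left(1762 - 909\right) = 14 + 2 \cdot 853 = 14 + 1706 = 1720$)
$\frac{q{\left(53,9 \right)} + 373}{V + v} = \frac{\left(18 + 9 \cdot 53\right) + 373}{3880 + 1720} = \frac{\left(18 + 477\right) + 373}{5600} = \left(495 + 373\right) \frac{1}{5600} = 868 \cdot \frac{1}{5600} = \frac{31}{200}$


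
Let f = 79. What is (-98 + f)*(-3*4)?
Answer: 228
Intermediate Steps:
(-98 + f)*(-3*4) = (-98 + 79)*(-3*4) = -19*(-12) = 228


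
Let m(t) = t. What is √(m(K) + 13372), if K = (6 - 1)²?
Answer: √13397 ≈ 115.75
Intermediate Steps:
K = 25 (K = 5² = 25)
√(m(K) + 13372) = √(25 + 13372) = √13397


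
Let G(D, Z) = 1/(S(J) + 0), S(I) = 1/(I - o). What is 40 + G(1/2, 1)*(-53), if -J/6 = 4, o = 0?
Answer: 1312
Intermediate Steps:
J = -24 (J = -6*4 = -24)
S(I) = 1/I (S(I) = 1/(I - 1*0) = 1/(I + 0) = 1/I)
G(D, Z) = -24 (G(D, Z) = 1/(1/(-24) + 0) = 1/(-1/24 + 0) = 1/(-1/24) = -24)
40 + G(1/2, 1)*(-53) = 40 - 24*(-53) = 40 + 1272 = 1312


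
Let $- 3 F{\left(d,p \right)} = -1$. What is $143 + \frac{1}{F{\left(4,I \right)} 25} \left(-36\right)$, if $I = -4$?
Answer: $\frac{3467}{25} \approx 138.68$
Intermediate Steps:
$F{\left(d,p \right)} = \frac{1}{3}$ ($F{\left(d,p \right)} = \left(- \frac{1}{3}\right) \left(-1\right) = \frac{1}{3}$)
$143 + \frac{1}{F{\left(4,I \right)} 25} \left(-36\right) = 143 + \frac{1}{\frac{1}{3} \cdot 25} \left(-36\right) = 143 + \frac{1}{\frac{25}{3}} \left(-36\right) = 143 + \frac{3}{25} \left(-36\right) = 143 - \frac{108}{25} = \frac{3467}{25}$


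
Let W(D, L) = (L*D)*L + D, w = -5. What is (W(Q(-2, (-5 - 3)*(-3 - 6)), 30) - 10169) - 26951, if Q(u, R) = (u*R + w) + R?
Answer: -106497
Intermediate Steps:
Q(u, R) = -5 + R + R*u (Q(u, R) = (u*R - 5) + R = (R*u - 5) + R = (-5 + R*u) + R = -5 + R + R*u)
W(D, L) = D + D*L² (W(D, L) = (D*L)*L + D = D*L² + D = D + D*L²)
(W(Q(-2, (-5 - 3)*(-3 - 6)), 30) - 10169) - 26951 = ((-5 + (-5 - 3)*(-3 - 6) + ((-5 - 3)*(-3 - 6))*(-2))*(1 + 30²) - 10169) - 26951 = ((-5 - 8*(-9) - 8*(-9)*(-2))*(1 + 900) - 10169) - 26951 = ((-5 + 72 + 72*(-2))*901 - 10169) - 26951 = ((-5 + 72 - 144)*901 - 10169) - 26951 = (-77*901 - 10169) - 26951 = (-69377 - 10169) - 26951 = -79546 - 26951 = -106497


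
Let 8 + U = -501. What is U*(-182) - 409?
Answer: 92229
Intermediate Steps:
U = -509 (U = -8 - 501 = -509)
U*(-182) - 409 = -509*(-182) - 409 = 92638 - 409 = 92229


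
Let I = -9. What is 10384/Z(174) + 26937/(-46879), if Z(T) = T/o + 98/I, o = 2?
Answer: 4362671979/32112115 ≈ 135.86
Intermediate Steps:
Z(T) = -98/9 + T/2 (Z(T) = T/2 + 98/(-9) = T*(½) + 98*(-⅑) = T/2 - 98/9 = -98/9 + T/2)
10384/Z(174) + 26937/(-46879) = 10384/(-98/9 + (½)*174) + 26937/(-46879) = 10384/(-98/9 + 87) + 26937*(-1/46879) = 10384/(685/9) - 26937/46879 = 10384*(9/685) - 26937/46879 = 93456/685 - 26937/46879 = 4362671979/32112115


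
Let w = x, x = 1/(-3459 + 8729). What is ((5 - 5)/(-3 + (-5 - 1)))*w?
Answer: 0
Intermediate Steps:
x = 1/5270 ≈ 0.00018975
w = 1/5270 ≈ 0.00018975
((5 - 5)/(-3 + (-5 - 1)))*w = ((5 - 5)/(-3 + (-5 - 1)))*(1/5270) = (0/(-3 - 6))*(1/5270) = (0/(-9))*(1/5270) = (0*(-1/9))*(1/5270) = 0*(1/5270) = 0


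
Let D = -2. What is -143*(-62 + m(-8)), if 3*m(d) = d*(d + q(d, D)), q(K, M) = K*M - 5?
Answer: 10010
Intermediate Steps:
q(K, M) = -5 + K*M
m(d) = d*(-5 - d)/3 (m(d) = (d*(d + (-5 + d*(-2))))/3 = (d*(d + (-5 - 2*d)))/3 = (d*(-5 - d))/3 = d*(-5 - d)/3)
-143*(-62 + m(-8)) = -143*(-62 + (⅓)*(-8)*(-5 - 1*(-8))) = -143*(-62 + (⅓)*(-8)*(-5 + 8)) = -143*(-62 + (⅓)*(-8)*3) = -143*(-62 - 8) = -143*(-70) = 10010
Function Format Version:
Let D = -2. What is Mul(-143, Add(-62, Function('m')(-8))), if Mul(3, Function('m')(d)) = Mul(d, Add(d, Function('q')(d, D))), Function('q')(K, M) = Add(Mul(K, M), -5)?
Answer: 10010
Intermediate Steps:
Function('q')(K, M) = Add(-5, Mul(K, M))
Function('m')(d) = Mul(Rational(1, 3), d, Add(-5, Mul(-1, d))) (Function('m')(d) = Mul(Rational(1, 3), Mul(d, Add(d, Add(-5, Mul(d, -2))))) = Mul(Rational(1, 3), Mul(d, Add(d, Add(-5, Mul(-2, d))))) = Mul(Rational(1, 3), Mul(d, Add(-5, Mul(-1, d)))) = Mul(Rational(1, 3), d, Add(-5, Mul(-1, d))))
Mul(-143, Add(-62, Function('m')(-8))) = Mul(-143, Add(-62, Mul(Rational(1, 3), -8, Add(-5, Mul(-1, -8))))) = Mul(-143, Add(-62, Mul(Rational(1, 3), -8, Add(-5, 8)))) = Mul(-143, Add(-62, Mul(Rational(1, 3), -8, 3))) = Mul(-143, Add(-62, -8)) = Mul(-143, -70) = 10010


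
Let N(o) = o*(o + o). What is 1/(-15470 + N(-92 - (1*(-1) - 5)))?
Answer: -1/678 ≈ -0.0014749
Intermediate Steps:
N(o) = 2*o**2 (N(o) = o*(2*o) = 2*o**2)
1/(-15470 + N(-92 - (1*(-1) - 5))) = 1/(-15470 + 2*(-92 - (1*(-1) - 5))**2) = 1/(-15470 + 2*(-92 - (-1 - 5))**2) = 1/(-15470 + 2*(-92 - 1*(-6))**2) = 1/(-15470 + 2*(-92 + 6)**2) = 1/(-15470 + 2*(-86)**2) = 1/(-15470 + 2*7396) = 1/(-15470 + 14792) = 1/(-678) = -1/678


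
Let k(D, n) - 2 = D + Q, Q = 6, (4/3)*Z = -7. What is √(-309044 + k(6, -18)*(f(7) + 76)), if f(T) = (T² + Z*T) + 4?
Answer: 19*I*√3410/2 ≈ 554.75*I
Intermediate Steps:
Z = -21/4 (Z = (¾)*(-7) = -21/4 ≈ -5.2500)
k(D, n) = 8 + D (k(D, n) = 2 + (D + 6) = 2 + (6 + D) = 8 + D)
f(T) = 4 + T² - 21*T/4 (f(T) = (T² - 21*T/4) + 4 = 4 + T² - 21*T/4)
√(-309044 + k(6, -18)*(f(7) + 76)) = √(-309044 + (8 + 6)*((4 + 7² - 21/4*7) + 76)) = √(-309044 + 14*((4 + 49 - 147/4) + 76)) = √(-309044 + 14*(65/4 + 76)) = √(-309044 + 14*(369/4)) = √(-309044 + 2583/2) = √(-615505/2) = 19*I*√3410/2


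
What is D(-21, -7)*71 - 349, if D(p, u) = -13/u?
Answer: -1520/7 ≈ -217.14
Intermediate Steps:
D(-21, -7)*71 - 349 = -13/(-7)*71 - 349 = -13*(-1/7)*71 - 349 = (13/7)*71 - 349 = 923/7 - 349 = -1520/7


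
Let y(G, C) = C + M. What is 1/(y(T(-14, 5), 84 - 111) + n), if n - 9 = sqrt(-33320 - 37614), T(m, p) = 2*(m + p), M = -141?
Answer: -159/96215 - I*sqrt(70934)/96215 ≈ -0.0016525 - 0.0027681*I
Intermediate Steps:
T(m, p) = 2*m + 2*p
y(G, C) = -141 + C (y(G, C) = C - 141 = -141 + C)
n = 9 + I*sqrt(70934) (n = 9 + sqrt(-33320 - 37614) = 9 + sqrt(-70934) = 9 + I*sqrt(70934) ≈ 9.0 + 266.33*I)
1/(y(T(-14, 5), 84 - 111) + n) = 1/((-141 + (84 - 111)) + (9 + I*sqrt(70934))) = 1/((-141 - 27) + (9 + I*sqrt(70934))) = 1/(-168 + (9 + I*sqrt(70934))) = 1/(-159 + I*sqrt(70934))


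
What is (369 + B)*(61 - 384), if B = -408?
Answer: 12597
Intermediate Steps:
(369 + B)*(61 - 384) = (369 - 408)*(61 - 384) = -39*(-323) = 12597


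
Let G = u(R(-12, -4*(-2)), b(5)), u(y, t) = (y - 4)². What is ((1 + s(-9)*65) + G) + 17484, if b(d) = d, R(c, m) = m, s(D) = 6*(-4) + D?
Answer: 15356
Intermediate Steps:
s(D) = -24 + D
u(y, t) = (-4 + y)²
G = 16 (G = (-4 - 4*(-2))² = (-4 + 8)² = 4² = 16)
((1 + s(-9)*65) + G) + 17484 = ((1 + (-24 - 9)*65) + 16) + 17484 = ((1 - 33*65) + 16) + 17484 = ((1 - 2145) + 16) + 17484 = (-2144 + 16) + 17484 = -2128 + 17484 = 15356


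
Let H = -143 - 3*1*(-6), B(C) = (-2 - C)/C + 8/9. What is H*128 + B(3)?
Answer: -144007/9 ≈ -16001.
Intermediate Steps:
B(C) = 8/9 + (-2 - C)/C (B(C) = (-2 - C)/C + 8*(⅑) = (-2 - C)/C + 8/9 = 8/9 + (-2 - C)/C)
H = -125 (H = -143 - 3*(-6) = -143 + 18 = -125)
H*128 + B(3) = -125*128 + (⅑)*(-18 - 1*3)/3 = -16000 + (⅑)*(⅓)*(-18 - 3) = -16000 + (⅑)*(⅓)*(-21) = -16000 - 7/9 = -144007/9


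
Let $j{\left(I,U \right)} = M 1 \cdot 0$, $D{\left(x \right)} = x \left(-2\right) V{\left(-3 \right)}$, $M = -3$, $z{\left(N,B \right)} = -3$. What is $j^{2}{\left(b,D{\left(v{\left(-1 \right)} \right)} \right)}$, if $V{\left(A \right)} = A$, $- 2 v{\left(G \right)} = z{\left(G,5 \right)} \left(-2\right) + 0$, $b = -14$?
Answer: $0$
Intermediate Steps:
$v{\left(G \right)} = -3$ ($v{\left(G \right)} = - \frac{\left(-3\right) \left(-2\right) + 0}{2} = - \frac{6 + 0}{2} = \left(- \frac{1}{2}\right) 6 = -3$)
$D{\left(x \right)} = 6 x$ ($D{\left(x \right)} = x \left(-2\right) \left(-3\right) = - 2 x \left(-3\right) = 6 x$)
$j{\left(I,U \right)} = 0$ ($j{\left(I,U \right)} = \left(-3\right) 1 \cdot 0 = \left(-3\right) 0 = 0$)
$j^{2}{\left(b,D{\left(v{\left(-1 \right)} \right)} \right)} = 0^{2} = 0$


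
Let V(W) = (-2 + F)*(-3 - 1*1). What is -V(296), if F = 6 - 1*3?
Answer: 4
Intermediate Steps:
F = 3 (F = 6 - 3 = 3)
V(W) = -4 (V(W) = (-2 + 3)*(-3 - 1*1) = 1*(-3 - 1) = 1*(-4) = -4)
-V(296) = -1*(-4) = 4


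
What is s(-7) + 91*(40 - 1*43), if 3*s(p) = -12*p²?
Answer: -469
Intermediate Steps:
s(p) = -4*p² (s(p) = (-12*p²)/3 = -4*p²)
s(-7) + 91*(40 - 1*43) = -4*(-7)² + 91*(40 - 1*43) = -4*49 + 91*(40 - 43) = -196 + 91*(-3) = -196 - 273 = -469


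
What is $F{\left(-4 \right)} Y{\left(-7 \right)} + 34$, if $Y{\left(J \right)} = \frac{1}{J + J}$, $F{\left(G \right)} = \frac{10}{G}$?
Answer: $\frac{957}{28} \approx 34.179$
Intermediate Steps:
$Y{\left(J \right)} = \frac{1}{2 J}$
$F{\left(-4 \right)} Y{\left(-7 \right)} + 34 = \frac{10}{-4} \frac{1}{2 \left(-7\right)} + 34 = 10 \left(- \frac{1}{4}\right) \frac{1}{2} \left(- \frac{1}{7}\right) + 34 = \left(- \frac{5}{2}\right) \left(- \frac{1}{14}\right) + 34 = \frac{5}{28} + 34 = \frac{957}{28}$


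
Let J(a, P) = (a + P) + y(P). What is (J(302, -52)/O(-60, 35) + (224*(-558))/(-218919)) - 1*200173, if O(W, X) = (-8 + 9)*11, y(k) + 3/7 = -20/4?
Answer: -1124628135429/5618921 ≈ -2.0015e+5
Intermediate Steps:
y(k) = -38/7 (y(k) = -3/7 - 20/4 = -3/7 - 20*¼ = -3/7 - 5 = -38/7)
O(W, X) = 11 (O(W, X) = 1*11 = 11)
J(a, P) = -38/7 + P + a (J(a, P) = (a + P) - 38/7 = (P + a) - 38/7 = -38/7 + P + a)
(J(302, -52)/O(-60, 35) + (224*(-558))/(-218919)) - 1*200173 = ((-38/7 - 52 + 302)/11 + (224*(-558))/(-218919)) - 1*200173 = ((1712/7)*(1/11) - 124992*(-1/218919)) - 200173 = (1712/77 + 41664/72973) - 200173 = 128137904/5618921 - 200173 = -1124628135429/5618921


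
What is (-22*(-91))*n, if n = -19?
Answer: -38038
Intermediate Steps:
(-22*(-91))*n = -22*(-91)*(-19) = 2002*(-19) = -38038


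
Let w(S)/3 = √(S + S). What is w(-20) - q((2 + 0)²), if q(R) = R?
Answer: -4 + 6*I*√10 ≈ -4.0 + 18.974*I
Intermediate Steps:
w(S) = 3*√2*√S (w(S) = 3*√(S + S) = 3*√(2*S) = 3*(√2*√S) = 3*√2*√S)
w(-20) - q((2 + 0)²) = 3*√2*√(-20) - (2 + 0)² = 3*√2*(2*I*√5) - 1*2² = 6*I*√10 - 1*4 = 6*I*√10 - 4 = -4 + 6*I*√10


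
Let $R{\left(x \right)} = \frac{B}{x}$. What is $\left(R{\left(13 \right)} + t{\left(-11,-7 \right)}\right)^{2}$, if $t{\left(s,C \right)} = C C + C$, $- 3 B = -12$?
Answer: $\frac{302500}{169} \approx 1789.9$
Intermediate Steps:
$B = 4$ ($B = \left(- \frac{1}{3}\right) \left(-12\right) = 4$)
$R{\left(x \right)} = \frac{4}{x}$
$t{\left(s,C \right)} = C + C^{2}$ ($t{\left(s,C \right)} = C^{2} + C = C + C^{2}$)
$\left(R{\left(13 \right)} + t{\left(-11,-7 \right)}\right)^{2} = \left(\frac{4}{13} - 7 \left(1 - 7\right)\right)^{2} = \left(4 \cdot \frac{1}{13} - -42\right)^{2} = \left(\frac{4}{13} + 42\right)^{2} = \left(\frac{550}{13}\right)^{2} = \frac{302500}{169}$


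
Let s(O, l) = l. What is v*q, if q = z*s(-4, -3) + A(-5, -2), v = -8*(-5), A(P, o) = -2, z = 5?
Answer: -680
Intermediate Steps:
v = 40
q = -17 (q = 5*(-3) - 2 = -15 - 2 = -17)
v*q = 40*(-17) = -680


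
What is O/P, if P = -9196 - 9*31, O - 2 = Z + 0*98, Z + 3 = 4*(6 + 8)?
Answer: -11/1895 ≈ -0.0058047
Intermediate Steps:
Z = 53 (Z = -3 + 4*(6 + 8) = -3 + 4*14 = -3 + 56 = 53)
O = 55 (O = 2 + (53 + 0*98) = 2 + (53 + 0) = 2 + 53 = 55)
P = -9475 (P = -9196 - 279 = -9475)
O/P = 55/(-9475) = 55*(-1/9475) = -11/1895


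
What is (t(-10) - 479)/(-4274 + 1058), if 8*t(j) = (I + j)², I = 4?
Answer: 949/6432 ≈ 0.14754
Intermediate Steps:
t(j) = (4 + j)²/8
(t(-10) - 479)/(-4274 + 1058) = ((4 - 10)²/8 - 479)/(-4274 + 1058) = ((⅛)*(-6)² - 479)/(-3216) = ((⅛)*36 - 479)*(-1/3216) = (9/2 - 479)*(-1/3216) = -949/2*(-1/3216) = 949/6432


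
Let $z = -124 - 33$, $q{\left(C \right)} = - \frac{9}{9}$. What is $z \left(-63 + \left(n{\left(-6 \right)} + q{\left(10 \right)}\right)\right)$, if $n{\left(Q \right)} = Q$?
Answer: $10990$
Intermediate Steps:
$q{\left(C \right)} = -1$ ($q{\left(C \right)} = \left(-9\right) \frac{1}{9} = -1$)
$z = -157$
$z \left(-63 + \left(n{\left(-6 \right)} + q{\left(10 \right)}\right)\right) = - 157 \left(-63 - 7\right) = \left(-157\right) \left(-70\right) = 10990$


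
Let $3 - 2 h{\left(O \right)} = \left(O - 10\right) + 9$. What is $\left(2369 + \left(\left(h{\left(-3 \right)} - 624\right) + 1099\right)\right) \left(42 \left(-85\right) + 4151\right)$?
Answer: $\frac{3308795}{2} \approx 1.6544 \cdot 10^{6}$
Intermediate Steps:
$h{\left(O \right)} = 2 - \frac{O}{2}$ ($h{\left(O \right)} = \frac{3}{2} - \frac{\left(O - 10\right) + 9}{2} = \frac{3}{2} - \frac{\left(-10 + O\right) + 9}{2} = \frac{3}{2} - \frac{-1 + O}{2} = \frac{3}{2} - \left(- \frac{1}{2} + \frac{O}{2}\right) = 2 - \frac{O}{2}$)
$\left(2369 + \left(\left(h{\left(-3 \right)} - 624\right) + 1099\right)\right) \left(42 \left(-85\right) + 4151\right) = \left(2369 + \left(\left(\left(2 - - \frac{3}{2}\right) - 624\right) + 1099\right)\right) \left(42 \left(-85\right) + 4151\right) = \left(2369 + \left(\left(\left(2 + \frac{3}{2}\right) - 624\right) + 1099\right)\right) \left(-3570 + 4151\right) = \left(2369 + \left(\left(\frac{7}{2} - 624\right) + 1099\right)\right) 581 = \left(2369 + \left(- \frac{1241}{2} + 1099\right)\right) 581 = \left(2369 + \frac{957}{2}\right) 581 = \frac{5695}{2} \cdot 581 = \frac{3308795}{2}$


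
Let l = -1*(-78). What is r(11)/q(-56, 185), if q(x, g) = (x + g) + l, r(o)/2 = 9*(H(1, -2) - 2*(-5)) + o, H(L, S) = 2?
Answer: 238/207 ≈ 1.1498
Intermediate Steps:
l = 78
r(o) = 216 + 2*o (r(o) = 2*(9*(2 - 2*(-5)) + o) = 2*(9*(2 + 10) + o) = 2*(9*12 + o) = 2*(108 + o) = 216 + 2*o)
q(x, g) = 78 + g + x (q(x, g) = (x + g) + 78 = (g + x) + 78 = 78 + g + x)
r(11)/q(-56, 185) = (216 + 2*11)/(78 + 185 - 56) = (216 + 22)/207 = 238*(1/207) = 238/207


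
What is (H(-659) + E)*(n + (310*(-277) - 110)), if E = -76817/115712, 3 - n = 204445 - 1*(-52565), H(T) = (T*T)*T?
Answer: 11358273042174738555/115712 ≈ 9.8160e+13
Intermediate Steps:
H(T) = T³ (H(T) = T²*T = T³)
n = -257007 (n = 3 - (204445 - 1*(-52565)) = 3 - (204445 + 52565) = 3 - 1*257010 = 3 - 257010 = -257007)
E = -76817/115712 (E = -76817*1/115712 = -76817/115712 ≈ -0.66386)
(H(-659) + E)*(n + (310*(-277) - 110)) = ((-659)³ - 76817/115712)*(-257007 + (310*(-277) - 110)) = (-286191179 - 76817/115712)*(-257007 + (-85870 - 110)) = -33115753781265*(-257007 - 85980)/115712 = -33115753781265/115712*(-342987) = 11358273042174738555/115712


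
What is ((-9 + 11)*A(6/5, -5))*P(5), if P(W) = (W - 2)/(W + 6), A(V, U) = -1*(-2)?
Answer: 12/11 ≈ 1.0909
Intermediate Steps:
A(V, U) = 2
P(W) = (-2 + W)/(6 + W)
((-9 + 11)*A(6/5, -5))*P(5) = ((-9 + 11)*2)*((-2 + 5)/(6 + 5)) = (2*2)*(3/11) = 4*((1/11)*3) = 4*(3/11) = 12/11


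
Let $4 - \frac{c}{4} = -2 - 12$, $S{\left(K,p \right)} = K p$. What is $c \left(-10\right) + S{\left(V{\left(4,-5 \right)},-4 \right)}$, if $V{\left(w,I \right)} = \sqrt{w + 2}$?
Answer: $-720 - 4 \sqrt{6} \approx -729.8$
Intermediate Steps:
$V{\left(w,I \right)} = \sqrt{2 + w}$
$c = 72$ ($c = 16 - 4 \left(-2 - 12\right) = 16 - -56 = 16 + 56 = 72$)
$c \left(-10\right) + S{\left(V{\left(4,-5 \right)},-4 \right)} = 72 \left(-10\right) + \sqrt{2 + 4} \left(-4\right) = -720 + \sqrt{6} \left(-4\right) = -720 - 4 \sqrt{6}$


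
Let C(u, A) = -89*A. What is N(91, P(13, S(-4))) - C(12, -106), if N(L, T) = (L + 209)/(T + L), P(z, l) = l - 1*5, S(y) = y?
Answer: -386644/41 ≈ -9430.3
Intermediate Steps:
P(z, l) = -5 + l (P(z, l) = l - 5 = -5 + l)
N(L, T) = (209 + L)/(L + T)
N(91, P(13, S(-4))) - C(12, -106) = (209 + 91)/(91 + (-5 - 4)) - (-89)*(-106) = 300/(91 - 9) - 1*9434 = 300/82 - 9434 = (1/82)*300 - 9434 = 150/41 - 9434 = -386644/41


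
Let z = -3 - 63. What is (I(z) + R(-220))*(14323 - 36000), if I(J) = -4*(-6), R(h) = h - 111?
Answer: 6654839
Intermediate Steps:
z = -66
R(h) = -111 + h
I(J) = 24
(I(z) + R(-220))*(14323 - 36000) = (24 + (-111 - 220))*(14323 - 36000) = (24 - 331)*(-21677) = -307*(-21677) = 6654839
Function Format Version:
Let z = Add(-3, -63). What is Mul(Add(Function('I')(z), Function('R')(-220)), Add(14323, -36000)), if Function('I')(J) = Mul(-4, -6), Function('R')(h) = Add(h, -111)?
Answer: 6654839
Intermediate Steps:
z = -66
Function('R')(h) = Add(-111, h)
Function('I')(J) = 24
Mul(Add(Function('I')(z), Function('R')(-220)), Add(14323, -36000)) = Mul(Add(24, Add(-111, -220)), Add(14323, -36000)) = Mul(Add(24, -331), -21677) = Mul(-307, -21677) = 6654839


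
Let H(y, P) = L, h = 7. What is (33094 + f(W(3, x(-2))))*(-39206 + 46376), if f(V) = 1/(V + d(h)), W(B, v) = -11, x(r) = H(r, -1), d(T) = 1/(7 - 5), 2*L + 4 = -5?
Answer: 1660983080/7 ≈ 2.3728e+8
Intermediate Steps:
L = -9/2 (L = -2 + (½)*(-5) = -2 - 5/2 = -9/2 ≈ -4.5000)
d(T) = ½ (d(T) = 1/2 = ½)
H(y, P) = -9/2
x(r) = -9/2
f(V) = 1/(½ + V) (f(V) = 1/(V + ½) = 1/(½ + V))
(33094 + f(W(3, x(-2))))*(-39206 + 46376) = (33094 + 2/(1 + 2*(-11)))*(-39206 + 46376) = (33094 + 2/(1 - 22))*7170 = (33094 + 2/(-21))*7170 = (33094 + 2*(-1/21))*7170 = (33094 - 2/21)*7170 = (694972/21)*7170 = 1660983080/7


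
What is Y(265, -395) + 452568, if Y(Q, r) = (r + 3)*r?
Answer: 607408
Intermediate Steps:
Y(Q, r) = r*(3 + r) (Y(Q, r) = (3 + r)*r = r*(3 + r))
Y(265, -395) + 452568 = -395*(3 - 395) + 452568 = -395*(-392) + 452568 = 154840 + 452568 = 607408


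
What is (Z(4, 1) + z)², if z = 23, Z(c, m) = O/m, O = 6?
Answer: 841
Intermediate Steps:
Z(c, m) = 6/m
(Z(4, 1) + z)² = (6/1 + 23)² = (6*1 + 23)² = (6 + 23)² = 29² = 841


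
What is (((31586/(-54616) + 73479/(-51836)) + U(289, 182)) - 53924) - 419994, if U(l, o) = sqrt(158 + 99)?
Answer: -41928220028029/88471093 + sqrt(257) ≈ -4.7390e+5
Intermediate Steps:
U(l, o) = sqrt(257)
(((31586/(-54616) + 73479/(-51836)) + U(289, 182)) - 53924) - 419994 = (((31586/(-54616) + 73479/(-51836)) + sqrt(257)) - 53924) - 419994 = (((31586*(-1/54616) + 73479*(-1/51836)) + sqrt(257)) - 53924) - 419994 = (((-15793/27308 - 73479/51836) + sqrt(257)) - 53924) - 419994 = ((-176575655/88471093 + sqrt(257)) - 53924) - 419994 = (-4770891794587/88471093 + sqrt(257)) - 419994 = -41928220028029/88471093 + sqrt(257)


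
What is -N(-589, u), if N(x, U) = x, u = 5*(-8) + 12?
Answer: 589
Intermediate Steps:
u = -28 (u = -40 + 12 = -28)
-N(-589, u) = -1*(-589) = 589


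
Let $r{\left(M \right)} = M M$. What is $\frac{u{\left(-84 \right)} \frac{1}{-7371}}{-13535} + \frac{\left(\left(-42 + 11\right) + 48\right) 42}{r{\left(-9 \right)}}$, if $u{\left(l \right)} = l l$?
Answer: $\frac{41877626}{4750785} \approx 8.8149$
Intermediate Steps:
$u{\left(l \right)} = l^{2}$
$r{\left(M \right)} = M^{2}$
$\frac{u{\left(-84 \right)} \frac{1}{-7371}}{-13535} + \frac{\left(\left(-42 + 11\right) + 48\right) 42}{r{\left(-9 \right)}} = \frac{\left(-84\right)^{2} \frac{1}{-7371}}{-13535} + \frac{\left(\left(-42 + 11\right) + 48\right) 42}{\left(-9\right)^{2}} = 7056 \left(- \frac{1}{7371}\right) \left(- \frac{1}{13535}\right) + \frac{\left(-31 + 48\right) 42}{81} = \left(- \frac{112}{117}\right) \left(- \frac{1}{13535}\right) + 17 \cdot 42 \cdot \frac{1}{81} = \frac{112}{1583595} + 714 \cdot \frac{1}{81} = \frac{112}{1583595} + \frac{238}{27} = \frac{41877626}{4750785}$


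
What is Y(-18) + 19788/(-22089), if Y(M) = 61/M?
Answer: -567871/132534 ≈ -4.2847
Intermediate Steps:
Y(-18) + 19788/(-22089) = 61/(-18) + 19788/(-22089) = 61*(-1/18) + 19788*(-1/22089) = -61/18 - 6596/7363 = -567871/132534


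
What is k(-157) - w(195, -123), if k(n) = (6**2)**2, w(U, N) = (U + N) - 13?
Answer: 1237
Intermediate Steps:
w(U, N) = -13 + N + U (w(U, N) = (N + U) - 13 = -13 + N + U)
k(n) = 1296 (k(n) = 36**2 = 1296)
k(-157) - w(195, -123) = 1296 - (-13 - 123 + 195) = 1296 - 1*59 = 1296 - 59 = 1237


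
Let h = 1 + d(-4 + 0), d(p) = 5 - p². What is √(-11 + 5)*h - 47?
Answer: -47 - 10*I*√6 ≈ -47.0 - 24.495*I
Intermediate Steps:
h = -10 (h = 1 + (5 - (-4 + 0)²) = 1 + (5 - 1*(-4)²) = 1 + (5 - 1*16) = 1 + (5 - 16) = 1 - 11 = -10)
√(-11 + 5)*h - 47 = √(-11 + 5)*(-10) - 47 = √(-6)*(-10) - 47 = (I*√6)*(-10) - 47 = -10*I*√6 - 47 = -47 - 10*I*√6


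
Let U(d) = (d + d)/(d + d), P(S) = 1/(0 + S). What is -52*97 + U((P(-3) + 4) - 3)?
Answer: -5043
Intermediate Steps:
P(S) = 1/S
U(d) = 1 (U(d) = (2*d)/((2*d)) = (2*d)*(1/(2*d)) = 1)
-52*97 + U((P(-3) + 4) - 3) = -52*97 + 1 = -5044 + 1 = -5043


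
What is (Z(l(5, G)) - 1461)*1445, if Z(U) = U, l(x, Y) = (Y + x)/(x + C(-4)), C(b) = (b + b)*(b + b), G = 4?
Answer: -48552000/23 ≈ -2.1110e+6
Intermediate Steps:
C(b) = 4*b**2 (C(b) = (2*b)*(2*b) = 4*b**2)
l(x, Y) = (Y + x)/(64 + x) (l(x, Y) = (Y + x)/(x + 4*(-4)**2) = (Y + x)/(x + 4*16) = (Y + x)/(x + 64) = (Y + x)/(64 + x))
(Z(l(5, G)) - 1461)*1445 = ((4 + 5)/(64 + 5) - 1461)*1445 = (9/69 - 1461)*1445 = ((1/69)*9 - 1461)*1445 = (3/23 - 1461)*1445 = -33600/23*1445 = -48552000/23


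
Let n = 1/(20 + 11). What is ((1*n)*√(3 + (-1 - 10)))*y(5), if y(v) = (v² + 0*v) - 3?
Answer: 44*I*√2/31 ≈ 2.0073*I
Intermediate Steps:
y(v) = -3 + v² (y(v) = (v² + 0) - 3 = v² - 3 = -3 + v²)
n = 1/31 ≈ 0.032258
((1*n)*√(3 + (-1 - 10)))*y(5) = ((1*(1/31))*√(3 + (-1 - 10)))*(-3 + 5²) = (√(3 - 11)/31)*(-3 + 25) = (√(-8)/31)*22 = ((2*I*√2)/31)*22 = (2*I*√2/31)*22 = 44*I*√2/31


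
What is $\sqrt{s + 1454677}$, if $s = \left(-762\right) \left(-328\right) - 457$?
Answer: $2 \sqrt{426039} \approx 1305.4$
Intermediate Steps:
$s = 249479$ ($s = 249936 - 457 = 249479$)
$\sqrt{s + 1454677} = \sqrt{249479 + 1454677} = \sqrt{1704156} = 2 \sqrt{426039}$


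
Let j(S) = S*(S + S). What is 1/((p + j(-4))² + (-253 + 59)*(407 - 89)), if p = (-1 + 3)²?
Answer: -1/60396 ≈ -1.6557e-5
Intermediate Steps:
j(S) = 2*S² (j(S) = S*(2*S) = 2*S²)
p = 4 (p = 2² = 4)
1/((p + j(-4))² + (-253 + 59)*(407 - 89)) = 1/((4 + 2*(-4)²)² + (-253 + 59)*(407 - 89)) = 1/((4 + 2*16)² - 194*318) = 1/((4 + 32)² - 61692) = 1/(36² - 61692) = 1/(1296 - 61692) = 1/(-60396) = -1/60396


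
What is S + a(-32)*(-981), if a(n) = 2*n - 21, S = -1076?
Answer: 82309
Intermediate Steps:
a(n) = -21 + 2*n
S + a(-32)*(-981) = -1076 + (-21 + 2*(-32))*(-981) = -1076 + (-21 - 64)*(-981) = -1076 - 85*(-981) = -1076 + 83385 = 82309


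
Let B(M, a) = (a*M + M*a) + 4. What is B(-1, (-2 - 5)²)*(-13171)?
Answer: 1238074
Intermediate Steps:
B(M, a) = 4 + 2*M*a (B(M, a) = (M*a + M*a) + 4 = 2*M*a + 4 = 4 + 2*M*a)
B(-1, (-2 - 5)²)*(-13171) = (4 + 2*(-1)*(-2 - 5)²)*(-13171) = (4 + 2*(-1)*(-7)²)*(-13171) = (4 + 2*(-1)*49)*(-13171) = (4 - 98)*(-13171) = -94*(-13171) = 1238074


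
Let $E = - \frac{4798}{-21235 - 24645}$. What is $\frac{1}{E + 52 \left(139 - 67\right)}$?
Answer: $\frac{22940}{85889759} \approx 0.00026709$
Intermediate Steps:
$E = \frac{2399}{22940}$ ($E = - \frac{4798}{-21235 - 24645} = - \frac{4798}{-45880} = \left(-4798\right) \left(- \frac{1}{45880}\right) = \frac{2399}{22940} \approx 0.10458$)
$\frac{1}{E + 52 \left(139 - 67\right)} = \frac{1}{\frac{2399}{22940} + 52 \left(139 - 67\right)} = \frac{1}{\frac{2399}{22940} + 52 \cdot 72} = \frac{1}{\frac{2399}{22940} + 3744} = \frac{1}{\frac{85889759}{22940}} = \frac{22940}{85889759}$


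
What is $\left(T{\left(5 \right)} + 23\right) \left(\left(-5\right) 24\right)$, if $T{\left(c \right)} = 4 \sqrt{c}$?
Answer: $-2760 - 480 \sqrt{5} \approx -3833.3$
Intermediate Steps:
$\left(T{\left(5 \right)} + 23\right) \left(\left(-5\right) 24\right) = \left(4 \sqrt{5} + 23\right) \left(\left(-5\right) 24\right) = \left(23 + 4 \sqrt{5}\right) \left(-120\right) = -2760 - 480 \sqrt{5}$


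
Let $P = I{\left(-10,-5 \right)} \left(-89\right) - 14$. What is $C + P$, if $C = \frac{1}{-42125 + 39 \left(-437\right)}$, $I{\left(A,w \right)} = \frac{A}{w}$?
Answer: $- \frac{11360257}{59168} \approx -192.0$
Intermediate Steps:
$C = - \frac{1}{59168}$ ($C = \frac{1}{-42125 - 17043} = \frac{1}{-59168} = - \frac{1}{59168} \approx -1.6901 \cdot 10^{-5}$)
$P = -192$ ($P = - \frac{10}{-5} \left(-89\right) - 14 = \left(-10\right) \left(- \frac{1}{5}\right) \left(-89\right) - 14 = 2 \left(-89\right) - 14 = -178 - 14 = -192$)
$C + P = - \frac{1}{59168} - 192 = - \frac{11360257}{59168}$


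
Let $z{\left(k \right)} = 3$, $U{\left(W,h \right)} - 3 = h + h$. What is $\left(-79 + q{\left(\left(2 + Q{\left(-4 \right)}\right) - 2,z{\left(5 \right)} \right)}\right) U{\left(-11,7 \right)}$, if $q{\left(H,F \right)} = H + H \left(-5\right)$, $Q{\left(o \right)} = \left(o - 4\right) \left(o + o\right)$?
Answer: $-5695$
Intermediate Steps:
$U{\left(W,h \right)} = 3 + 2 h$ ($U{\left(W,h \right)} = 3 + \left(h + h\right) = 3 + 2 h$)
$Q{\left(o \right)} = 2 o \left(-4 + o\right)$ ($Q{\left(o \right)} = \left(-4 + o\right) 2 o = 2 o \left(-4 + o\right)$)
$q{\left(H,F \right)} = - 4 H$ ($q{\left(H,F \right)} = H - 5 H = - 4 H$)
$\left(-79 + q{\left(\left(2 + Q{\left(-4 \right)}\right) - 2,z{\left(5 \right)} \right)}\right) U{\left(-11,7 \right)} = \left(-79 - 4 \left(\left(2 + 2 \left(-4\right) \left(-4 - 4\right)\right) - 2\right)\right) \left(3 + 2 \cdot 7\right) = \left(-79 - 4 \left(\left(2 + 2 \left(-4\right) \left(-8\right)\right) - 2\right)\right) \left(3 + 14\right) = \left(-79 - 4 \left(\left(2 + 64\right) - 2\right)\right) 17 = \left(-79 - 4 \left(66 - 2\right)\right) 17 = \left(-79 - 256\right) 17 = \left(-335\right) 17 = -5695$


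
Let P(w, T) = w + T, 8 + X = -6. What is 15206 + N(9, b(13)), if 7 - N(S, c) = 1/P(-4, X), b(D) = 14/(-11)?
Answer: 273835/18 ≈ 15213.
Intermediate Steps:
X = -14 (X = -8 - 6 = -14)
P(w, T) = T + w
b(D) = -14/11 (b(D) = 14*(-1/11) = -14/11)
N(S, c) = 127/18 (N(S, c) = 7 - 1/(-14 - 4) = 7 - 1/(-18) = 7 - 1*(-1/18) = 7 + 1/18 = 127/18)
15206 + N(9, b(13)) = 15206 + 127/18 = 273835/18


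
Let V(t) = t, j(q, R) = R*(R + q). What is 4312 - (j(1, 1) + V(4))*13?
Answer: 4234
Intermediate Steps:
4312 - (j(1, 1) + V(4))*13 = 4312 - (1*(1 + 1) + 4)*13 = 4312 - (1*2 + 4)*13 = 4312 - (2 + 4)*13 = 4312 - 6*13 = 4312 - 1*78 = 4312 - 78 = 4234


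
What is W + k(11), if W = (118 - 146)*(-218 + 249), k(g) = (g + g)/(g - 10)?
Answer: -846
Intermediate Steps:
k(g) = 2*g/(-10 + g) (k(g) = (2*g)/(-10 + g) = 2*g/(-10 + g))
W = -868 (W = -28*31 = -868)
W + k(11) = -868 + 2*11/(-10 + 11) = -868 + 2*11/1 = -868 + 2*11*1 = -868 + 22 = -846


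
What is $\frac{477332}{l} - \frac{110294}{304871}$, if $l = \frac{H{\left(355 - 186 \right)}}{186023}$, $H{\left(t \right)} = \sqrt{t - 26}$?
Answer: $- \frac{110294}{304871} + \frac{88794730636 \sqrt{143}}{143} \approx 7.4254 \cdot 10^{9}$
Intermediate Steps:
$H{\left(t \right)} = \sqrt{-26 + t}$
$l = \frac{\sqrt{143}}{186023}$ ($l = \frac{\sqrt{-26 + \left(355 - 186\right)}}{186023} = \sqrt{-26 + \left(355 - 186\right)} \frac{1}{186023} = \sqrt{-26 + 169} \cdot \frac{1}{186023} = \sqrt{143} \cdot \frac{1}{186023} = \frac{\sqrt{143}}{186023} \approx 6.4284 \cdot 10^{-5}$)
$\frac{477332}{l} - \frac{110294}{304871} = \frac{477332}{\frac{1}{186023} \sqrt{143}} - \frac{110294}{304871} = 477332 \frac{186023 \sqrt{143}}{143} - \frac{110294}{304871} = \frac{88794730636 \sqrt{143}}{143} - \frac{110294}{304871} = - \frac{110294}{304871} + \frac{88794730636 \sqrt{143}}{143}$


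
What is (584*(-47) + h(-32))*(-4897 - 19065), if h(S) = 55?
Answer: 656391066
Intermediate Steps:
(584*(-47) + h(-32))*(-4897 - 19065) = (584*(-47) + 55)*(-4897 - 19065) = (-27448 + 55)*(-23962) = -27393*(-23962) = 656391066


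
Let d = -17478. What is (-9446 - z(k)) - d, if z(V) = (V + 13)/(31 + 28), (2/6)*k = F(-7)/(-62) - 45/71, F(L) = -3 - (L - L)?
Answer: 2086005481/259718 ≈ 8031.8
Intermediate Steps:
F(L) = -3 (F(L) = -3 - 1*0 = -3 + 0 = -3)
k = -7731/4402 (k = 3*(-3/(-62) - 45/71) = 3*(-3*(-1/62) - 45*1/71) = 3*(3/62 - 45/71) = 3*(-2577/4402) = -7731/4402 ≈ -1.7562)
z(V) = 13/59 + V/59 (z(V) = (13 + V)/59 = (13 + V)*(1/59) = 13/59 + V/59)
(-9446 - z(k)) - d = (-9446 - (13/59 + (1/59)*(-7731/4402))) - 1*(-17478) = (-9446 - (13/59 - 7731/259718)) + 17478 = (-9446 - 1*49495/259718) + 17478 = (-9446 - 49495/259718) + 17478 = -2453345723/259718 + 17478 = 2086005481/259718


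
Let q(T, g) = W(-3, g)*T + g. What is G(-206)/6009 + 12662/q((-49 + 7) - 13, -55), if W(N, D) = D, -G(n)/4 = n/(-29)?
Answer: 367340917/86259195 ≈ 4.2586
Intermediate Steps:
G(n) = 4*n/29 (G(n) = -4*n/(-29) = -4*n*(-1)/29 = -(-4)*n/29 = 4*n/29)
q(T, g) = g + T*g (q(T, g) = g*T + g = T*g + g = g + T*g)
G(-206)/6009 + 12662/q((-49 + 7) - 13, -55) = ((4/29)*(-206))/6009 + 12662/((-55*(1 + ((-49 + 7) - 13)))) = -824/29*1/6009 + 12662/((-55*(1 + (-42 - 13)))) = -824/174261 + 12662/((-55*(1 - 55))) = -824/174261 + 12662/((-55*(-54))) = -824/174261 + 12662/2970 = -824/174261 + 12662*(1/2970) = -824/174261 + 6331/1485 = 367340917/86259195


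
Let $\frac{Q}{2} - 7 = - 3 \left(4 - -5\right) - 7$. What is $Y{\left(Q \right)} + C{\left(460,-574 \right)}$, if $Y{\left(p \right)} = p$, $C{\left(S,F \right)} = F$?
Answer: $-628$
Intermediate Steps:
$Q = -54$ ($Q = 14 + 2 \left(- 3 \left(4 - -5\right) - 7\right) = 14 + 2 \left(- 3 \left(4 + 5\right) - 7\right) = 14 + 2 \left(\left(-3\right) 9 - 7\right) = 14 + 2 \left(-27 - 7\right) = 14 + 2 \left(-34\right) = 14 - 68 = -54$)
$Y{\left(Q \right)} + C{\left(460,-574 \right)} = -54 - 574 = -628$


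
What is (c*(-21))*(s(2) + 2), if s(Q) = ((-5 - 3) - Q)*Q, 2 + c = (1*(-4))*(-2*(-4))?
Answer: -12852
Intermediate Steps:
c = -34 (c = -2 + (1*(-4))*(-2*(-4)) = -2 - 4*8 = -2 - 32 = -34)
s(Q) = Q*(-8 - Q) (s(Q) = (-8 - Q)*Q = Q*(-8 - Q))
(c*(-21))*(s(2) + 2) = (-34*(-21))*(-1*2*(8 + 2) + 2) = 714*(-1*2*10 + 2) = 714*(-20 + 2) = 714*(-18) = -12852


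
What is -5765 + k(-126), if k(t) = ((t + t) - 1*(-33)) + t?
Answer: -6110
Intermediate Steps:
k(t) = 33 + 3*t (k(t) = (2*t + 33) + t = (33 + 2*t) + t = 33 + 3*t)
-5765 + k(-126) = -5765 + (33 + 3*(-126)) = -5765 + (33 - 378) = -5765 - 345 = -6110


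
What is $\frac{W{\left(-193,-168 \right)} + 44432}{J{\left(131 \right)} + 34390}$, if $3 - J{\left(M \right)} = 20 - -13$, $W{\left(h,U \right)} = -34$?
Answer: $\frac{22199}{17180} \approx 1.2921$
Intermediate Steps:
$J{\left(M \right)} = -30$ ($J{\left(M \right)} = 3 - \left(20 - -13\right) = 3 - \left(20 + 13\right) = 3 - 33 = -30$)
$\frac{W{\left(-193,-168 \right)} + 44432}{J{\left(131 \right)} + 34390} = \frac{-34 + 44432}{-30 + 34390} = \frac{44398}{34360} = 44398 \cdot \frac{1}{34360} = \frac{22199}{17180}$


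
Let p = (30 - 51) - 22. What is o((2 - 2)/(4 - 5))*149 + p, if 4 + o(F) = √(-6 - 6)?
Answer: -639 + 298*I*√3 ≈ -639.0 + 516.15*I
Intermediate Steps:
o(F) = -4 + 2*I*√3 (o(F) = -4 + √(-6 - 6) = -4 + √(-12) = -4 + 2*I*√3)
p = -43 (p = -21 - 22 = -43)
o((2 - 2)/(4 - 5))*149 + p = (-4 + 2*I*√3)*149 - 43 = (-596 + 298*I*√3) - 43 = -639 + 298*I*√3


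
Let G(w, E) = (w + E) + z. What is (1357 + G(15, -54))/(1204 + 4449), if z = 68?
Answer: 1386/5653 ≈ 0.24518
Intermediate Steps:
G(w, E) = 68 + E + w (G(w, E) = (w + E) + 68 = (E + w) + 68 = 68 + E + w)
(1357 + G(15, -54))/(1204 + 4449) = (1357 + (68 - 54 + 15))/(1204 + 4449) = (1357 + 29)/5653 = 1386*(1/5653) = 1386/5653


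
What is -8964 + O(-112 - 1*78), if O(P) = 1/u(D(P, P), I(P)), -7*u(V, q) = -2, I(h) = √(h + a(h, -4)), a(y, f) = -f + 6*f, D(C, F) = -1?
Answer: -17921/2 ≈ -8960.5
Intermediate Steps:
a(y, f) = 5*f
I(h) = √(-20 + h) (I(h) = √(h + 5*(-4)) = √(h - 20) = √(-20 + h))
u(V, q) = 2/7 (u(V, q) = -⅐*(-2) = 2/7)
O(P) = 7/2 (O(P) = 1/(2/7) = 7/2)
-8964 + O(-112 - 1*78) = -8964 + 7/2 = -17921/2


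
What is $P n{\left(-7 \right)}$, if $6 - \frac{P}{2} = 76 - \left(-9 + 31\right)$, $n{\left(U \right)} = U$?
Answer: $672$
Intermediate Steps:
$P = -96$ ($P = 12 - 2 \left(76 - \left(-9 + 31\right)\right) = 12 - 2 \left(76 - 22\right) = 12 - 108 = -96$)
$P n{\left(-7 \right)} = \left(-96\right) \left(-7\right) = 672$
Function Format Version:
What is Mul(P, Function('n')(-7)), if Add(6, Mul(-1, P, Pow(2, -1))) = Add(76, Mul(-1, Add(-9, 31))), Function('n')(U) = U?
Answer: 672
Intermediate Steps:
P = -96 (P = Add(12, Mul(-2, Add(76, Mul(-1, Add(-9, 31))))) = Add(12, Mul(-2, Add(76, Mul(-1, 22)))) = Add(12, Mul(-2, Add(76, -22))) = Add(12, Mul(-2, 54)) = Add(12, -108) = -96)
Mul(P, Function('n')(-7)) = Mul(-96, -7) = 672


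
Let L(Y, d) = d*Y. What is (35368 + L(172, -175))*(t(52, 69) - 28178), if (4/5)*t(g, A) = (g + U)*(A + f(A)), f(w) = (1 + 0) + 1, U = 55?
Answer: -98415459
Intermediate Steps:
f(w) = 2 (f(w) = 1 + 1 = 2)
t(g, A) = 5*(2 + A)*(55 + g)/4 (t(g, A) = 5*((g + 55)*(A + 2))/4 = 5*((55 + g)*(2 + A))/4 = 5*((2 + A)*(55 + g))/4 = 5*(2 + A)*(55 + g)/4)
L(Y, d) = Y*d
(35368 + L(172, -175))*(t(52, 69) - 28178) = (35368 + 172*(-175))*((275/2 + (5/2)*52 + (275/4)*69 + (5/4)*69*52) - 28178) = (35368 - 30100)*((275/2 + 130 + 18975/4 + 4485) - 28178) = 5268*(37985/4 - 28178) = 5268*(-74727/4) = -98415459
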